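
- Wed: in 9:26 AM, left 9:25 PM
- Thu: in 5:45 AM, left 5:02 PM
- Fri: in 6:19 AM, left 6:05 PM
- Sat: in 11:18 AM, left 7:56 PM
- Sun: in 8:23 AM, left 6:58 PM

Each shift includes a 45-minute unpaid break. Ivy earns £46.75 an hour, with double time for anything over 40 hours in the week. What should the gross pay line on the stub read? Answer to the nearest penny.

Wed: 9:26 AM–9:25 PM = 11 h 59 min; less 45 min break → 11 h 14 min
Thu: 5:45 AM–5:02 PM = 11 h 17 min; less 45 min break → 10 h 32 min
Fri: 6:19 AM–6:05 PM = 11 h 46 min; less 45 min break → 11 h 1 min
Sat: 11:18 AM–7:56 PM = 8 h 38 min; less 45 min break → 7 h 53 min
Sun: 8:23 AM–6:58 PM = 10 h 35 min; less 45 min break → 9 h 50 min
Total worked: 50 h 30 min = 3030 min.
Regular 40 h 0 min = 2400 min at £46.75/h; overtime 10 h 30 min = 630 min at £93.50/h.
Pay = (2400 × £46.75 + 630 × £93.50) ÷ 60 = £2851.75.

£2851.75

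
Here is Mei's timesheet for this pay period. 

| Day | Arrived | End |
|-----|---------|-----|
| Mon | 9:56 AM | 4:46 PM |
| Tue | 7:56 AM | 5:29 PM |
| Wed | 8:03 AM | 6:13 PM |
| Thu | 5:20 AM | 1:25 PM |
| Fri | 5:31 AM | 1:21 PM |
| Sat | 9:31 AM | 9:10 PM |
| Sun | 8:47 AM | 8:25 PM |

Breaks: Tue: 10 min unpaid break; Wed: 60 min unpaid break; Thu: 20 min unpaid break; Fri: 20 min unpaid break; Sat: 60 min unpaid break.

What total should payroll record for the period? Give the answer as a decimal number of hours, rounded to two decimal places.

62.92 hours

Mon: 9:56 AM–4:46 PM = 6 h 50 min
Tue: 7:56 AM–5:29 PM = 9 h 33 min; less 10 min break → 9 h 23 min
Wed: 8:03 AM–6:13 PM = 10 h 10 min; less 60 min break → 9 h 10 min
Thu: 5:20 AM–1:25 PM = 8 h 5 min; less 20 min break → 7 h 45 min
Fri: 5:31 AM–1:21 PM = 7 h 50 min; less 20 min break → 7 h 30 min
Sat: 9:31 AM–9:10 PM = 11 h 39 min; less 60 min break → 10 h 39 min
Sun: 8:47 AM–8:25 PM = 11 h 38 min
Total: 6 h 50 min + 9 h 23 min + 9 h 10 min + 7 h 45 min + 7 h 30 min + 10 h 39 min + 11 h 38 min = 62 h 55 min.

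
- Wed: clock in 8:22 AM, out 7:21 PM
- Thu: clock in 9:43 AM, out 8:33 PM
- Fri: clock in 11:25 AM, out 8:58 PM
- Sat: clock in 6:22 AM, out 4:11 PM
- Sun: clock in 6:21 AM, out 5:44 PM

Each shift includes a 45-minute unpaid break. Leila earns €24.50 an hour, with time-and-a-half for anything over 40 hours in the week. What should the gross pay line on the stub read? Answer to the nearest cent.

€1304.01

Wed: 8:22 AM–7:21 PM = 10 h 59 min; less 45 min break → 10 h 14 min
Thu: 9:43 AM–8:33 PM = 10 h 50 min; less 45 min break → 10 h 5 min
Fri: 11:25 AM–8:58 PM = 9 h 33 min; less 45 min break → 8 h 48 min
Sat: 6:22 AM–4:11 PM = 9 h 49 min; less 45 min break → 9 h 4 min
Sun: 6:21 AM–5:44 PM = 11 h 23 min; less 45 min break → 10 h 38 min
Total worked: 48 h 49 min = 2929 min.
Regular 40 h 0 min = 2400 min at €24.50/h; overtime 8 h 49 min = 529 min at €36.75/h.
Pay = (2400 × €24.50 + 529 × €36.75) ÷ 60 = €1304.01.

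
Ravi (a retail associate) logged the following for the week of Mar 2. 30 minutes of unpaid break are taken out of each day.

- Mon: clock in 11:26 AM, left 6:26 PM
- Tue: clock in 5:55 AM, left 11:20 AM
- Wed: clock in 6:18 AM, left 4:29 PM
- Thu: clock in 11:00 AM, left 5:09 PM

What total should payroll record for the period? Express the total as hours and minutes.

26 h 45 min

Mon: 11:26 AM–6:26 PM = 7 h 0 min; less 30 min break → 6 h 30 min
Tue: 5:55 AM–11:20 AM = 5 h 25 min; less 30 min break → 4 h 55 min
Wed: 6:18 AM–4:29 PM = 10 h 11 min; less 30 min break → 9 h 41 min
Thu: 11:00 AM–5:09 PM = 6 h 9 min; less 30 min break → 5 h 39 min
Total: 6 h 30 min + 4 h 55 min + 9 h 41 min + 5 h 39 min = 26 h 45 min.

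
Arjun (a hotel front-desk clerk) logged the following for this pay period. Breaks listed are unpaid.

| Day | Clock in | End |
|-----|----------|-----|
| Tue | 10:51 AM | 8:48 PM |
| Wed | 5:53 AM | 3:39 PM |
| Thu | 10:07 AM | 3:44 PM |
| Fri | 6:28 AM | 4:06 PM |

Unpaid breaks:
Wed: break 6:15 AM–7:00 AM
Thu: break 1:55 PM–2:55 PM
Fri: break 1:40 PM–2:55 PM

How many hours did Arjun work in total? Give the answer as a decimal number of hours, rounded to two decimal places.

31.97 hours

Tue: 10:51 AM–8:48 PM = 9 h 57 min
Wed: 5:53 AM–3:39 PM = 9 h 46 min; less 45 min break → 9 h 1 min
Thu: 10:07 AM–3:44 PM = 5 h 37 min; less 60 min break → 4 h 37 min
Fri: 6:28 AM–4:06 PM = 9 h 38 min; less 75 min break → 8 h 23 min
Total: 9 h 57 min + 9 h 1 min + 4 h 37 min + 8 h 23 min = 31 h 58 min.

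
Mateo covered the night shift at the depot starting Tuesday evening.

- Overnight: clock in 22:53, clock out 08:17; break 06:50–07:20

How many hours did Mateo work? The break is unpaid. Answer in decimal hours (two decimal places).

8.90 hours

Overnight: 22:53 → midnight = 1 h 7 min; midnight → 08:17 = 8 h 17 min; span 9 h 24 min; less 30 min break → 8 h 54 min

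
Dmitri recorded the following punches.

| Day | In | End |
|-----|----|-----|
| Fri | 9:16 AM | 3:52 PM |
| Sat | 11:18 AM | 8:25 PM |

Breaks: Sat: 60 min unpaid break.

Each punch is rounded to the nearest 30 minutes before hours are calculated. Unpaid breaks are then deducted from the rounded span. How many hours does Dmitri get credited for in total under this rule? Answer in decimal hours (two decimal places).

14.50 hours

Fri: in 9:16 AM→9:30 AM, out 3:52 PM→4:00 PM; 6 h 30 min
Sat: in 11:18 AM→11:30 AM, out 8:25 PM→8:30 PM; 9 h 0 min − 60 min = 8 h 0 min
Total credited: 14 h 30 min.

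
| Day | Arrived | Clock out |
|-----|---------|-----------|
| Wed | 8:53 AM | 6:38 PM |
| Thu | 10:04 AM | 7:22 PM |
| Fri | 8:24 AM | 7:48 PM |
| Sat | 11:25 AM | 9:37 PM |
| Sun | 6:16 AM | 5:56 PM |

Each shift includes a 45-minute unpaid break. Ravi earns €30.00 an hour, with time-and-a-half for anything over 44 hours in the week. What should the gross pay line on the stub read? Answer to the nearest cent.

Wed: 8:53 AM–6:38 PM = 9 h 45 min; less 45 min break → 9 h 0 min
Thu: 10:04 AM–7:22 PM = 9 h 18 min; less 45 min break → 8 h 33 min
Fri: 8:24 AM–7:48 PM = 11 h 24 min; less 45 min break → 10 h 39 min
Sat: 11:25 AM–9:37 PM = 10 h 12 min; less 45 min break → 9 h 27 min
Sun: 6:16 AM–5:56 PM = 11 h 40 min; less 45 min break → 10 h 55 min
Total worked: 48 h 34 min = 2914 min.
Regular 44 h 0 min = 2640 min at €30.00/h; overtime 4 h 34 min = 274 min at €45.00/h.
Pay = (2640 × €30.00 + 274 × €45.00) ÷ 60 = €1525.50.

€1525.50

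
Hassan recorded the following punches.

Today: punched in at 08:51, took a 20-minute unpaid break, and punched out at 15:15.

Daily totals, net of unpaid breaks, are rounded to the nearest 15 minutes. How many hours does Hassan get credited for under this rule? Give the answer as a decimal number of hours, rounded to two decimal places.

6.00 hours

Today: 08:51–15:15 = 6 h 24 min − 20 min = 6 h 4 min → rounds to 6 h 0 min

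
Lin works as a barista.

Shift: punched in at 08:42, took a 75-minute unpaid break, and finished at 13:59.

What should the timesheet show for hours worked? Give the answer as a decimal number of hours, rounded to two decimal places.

Shift: 08:42–13:59 = 5 h 17 min; less 75 min break → 4 h 2 min

4.03 hours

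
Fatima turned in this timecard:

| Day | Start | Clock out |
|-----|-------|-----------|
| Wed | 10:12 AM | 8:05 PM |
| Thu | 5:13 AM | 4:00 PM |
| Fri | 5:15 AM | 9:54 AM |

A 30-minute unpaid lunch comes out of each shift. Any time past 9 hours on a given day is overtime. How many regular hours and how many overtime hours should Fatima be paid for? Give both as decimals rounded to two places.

Regular 22.15 hours, overtime 1.67 hours

Wed: 10:12 AM–8:05 PM = 9 h 53 min; less 30 min break → 9 h 23 min
Thu: 5:13 AM–4:00 PM = 10 h 47 min; less 30 min break → 10 h 17 min
Fri: 5:15 AM–9:54 AM = 4 h 39 min; less 30 min break → 4 h 9 min
Wed reg 9 h 0 min / OT 0 h 23 min; Thu reg 9 h 0 min / OT 1 h 17 min; Fri reg 4 h 9 min / OT 0 h 0 min.
Totals: regular 22 h 9 min, overtime 1 h 40 min.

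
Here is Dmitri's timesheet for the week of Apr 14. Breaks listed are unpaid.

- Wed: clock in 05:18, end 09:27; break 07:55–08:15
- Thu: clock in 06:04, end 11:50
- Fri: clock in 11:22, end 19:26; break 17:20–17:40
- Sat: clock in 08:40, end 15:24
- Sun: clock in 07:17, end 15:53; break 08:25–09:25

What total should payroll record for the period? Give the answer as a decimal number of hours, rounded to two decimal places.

31.65 hours

Wed: 05:18–09:27 = 4 h 9 min; less 20 min break → 3 h 49 min
Thu: 06:04–11:50 = 5 h 46 min
Fri: 11:22–19:26 = 8 h 4 min; less 20 min break → 7 h 44 min
Sat: 08:40–15:24 = 6 h 44 min
Sun: 07:17–15:53 = 8 h 36 min; less 60 min break → 7 h 36 min
Total: 3 h 49 min + 5 h 46 min + 7 h 44 min + 6 h 44 min + 7 h 36 min = 31 h 39 min.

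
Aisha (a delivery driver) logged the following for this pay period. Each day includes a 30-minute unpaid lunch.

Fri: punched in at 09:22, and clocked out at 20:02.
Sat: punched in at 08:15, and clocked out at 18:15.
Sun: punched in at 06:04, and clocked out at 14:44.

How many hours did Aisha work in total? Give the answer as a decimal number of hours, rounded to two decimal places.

Fri: 09:22–20:02 = 10 h 40 min; less 30 min break → 10 h 10 min
Sat: 08:15–18:15 = 10 h 0 min; less 30 min break → 9 h 30 min
Sun: 06:04–14:44 = 8 h 40 min; less 30 min break → 8 h 10 min
Total: 10 h 10 min + 9 h 30 min + 8 h 10 min = 27 h 50 min.

27.83 hours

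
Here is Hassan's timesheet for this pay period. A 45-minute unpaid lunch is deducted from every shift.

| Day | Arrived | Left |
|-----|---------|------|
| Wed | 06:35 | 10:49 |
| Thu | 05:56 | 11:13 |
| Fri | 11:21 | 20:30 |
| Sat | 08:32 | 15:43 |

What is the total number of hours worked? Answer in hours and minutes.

Wed: 06:35–10:49 = 4 h 14 min; less 45 min break → 3 h 29 min
Thu: 05:56–11:13 = 5 h 17 min; less 45 min break → 4 h 32 min
Fri: 11:21–20:30 = 9 h 9 min; less 45 min break → 8 h 24 min
Sat: 08:32–15:43 = 7 h 11 min; less 45 min break → 6 h 26 min
Total: 3 h 29 min + 4 h 32 min + 8 h 24 min + 6 h 26 min = 22 h 51 min.

22 h 51 min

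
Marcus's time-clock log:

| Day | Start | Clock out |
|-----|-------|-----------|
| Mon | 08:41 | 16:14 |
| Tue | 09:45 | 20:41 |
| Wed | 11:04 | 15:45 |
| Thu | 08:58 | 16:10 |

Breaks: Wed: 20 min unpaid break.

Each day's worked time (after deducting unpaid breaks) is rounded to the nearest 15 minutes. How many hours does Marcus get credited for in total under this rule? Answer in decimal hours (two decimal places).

30.00 hours

Mon: 08:41–16:14 = 7 h 33 min → rounds to 7 h 30 min
Tue: 09:45–20:41 = 10 h 56 min → rounds to 11 h 0 min
Wed: 11:04–15:45 = 4 h 41 min − 20 min = 4 h 21 min → rounds to 4 h 15 min
Thu: 08:58–16:10 = 7 h 12 min → rounds to 7 h 15 min
Total credited: 30 h 0 min.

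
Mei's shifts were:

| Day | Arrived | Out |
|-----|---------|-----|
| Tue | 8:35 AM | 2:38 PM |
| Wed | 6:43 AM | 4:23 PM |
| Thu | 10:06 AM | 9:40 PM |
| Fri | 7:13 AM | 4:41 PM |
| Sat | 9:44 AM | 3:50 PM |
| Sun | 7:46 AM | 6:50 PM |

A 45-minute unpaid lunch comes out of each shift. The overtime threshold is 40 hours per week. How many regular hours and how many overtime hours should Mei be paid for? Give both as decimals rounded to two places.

Tue: 8:35 AM–2:38 PM = 6 h 3 min; less 45 min break → 5 h 18 min
Wed: 6:43 AM–4:23 PM = 9 h 40 min; less 45 min break → 8 h 55 min
Thu: 10:06 AM–9:40 PM = 11 h 34 min; less 45 min break → 10 h 49 min
Fri: 7:13 AM–4:41 PM = 9 h 28 min; less 45 min break → 8 h 43 min
Sat: 9:44 AM–3:50 PM = 6 h 6 min; less 45 min break → 5 h 21 min
Sun: 7:46 AM–6:50 PM = 11 h 4 min; less 45 min break → 10 h 19 min
Total worked: 49 h 25 min = 49.42 h.
Threshold 40 h → overtime 9 h 25 min, regular 40 h 0 min.

Regular 40.00 hours, overtime 9.42 hours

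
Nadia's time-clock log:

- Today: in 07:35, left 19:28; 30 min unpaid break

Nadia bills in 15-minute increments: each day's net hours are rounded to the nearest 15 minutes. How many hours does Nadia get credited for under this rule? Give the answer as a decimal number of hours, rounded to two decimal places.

Today: 07:35–19:28 = 11 h 53 min − 30 min = 11 h 23 min → rounds to 11 h 30 min

11.50 hours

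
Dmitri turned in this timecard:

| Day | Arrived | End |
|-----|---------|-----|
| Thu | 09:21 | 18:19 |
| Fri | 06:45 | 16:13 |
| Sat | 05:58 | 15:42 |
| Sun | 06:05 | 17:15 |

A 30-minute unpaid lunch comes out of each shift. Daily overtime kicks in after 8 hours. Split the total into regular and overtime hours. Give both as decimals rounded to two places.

Regular 32.00 hours, overtime 5.33 hours

Thu: 09:21–18:19 = 8 h 58 min; less 30 min break → 8 h 28 min
Fri: 06:45–16:13 = 9 h 28 min; less 30 min break → 8 h 58 min
Sat: 05:58–15:42 = 9 h 44 min; less 30 min break → 9 h 14 min
Sun: 06:05–17:15 = 11 h 10 min; less 30 min break → 10 h 40 min
Thu reg 8 h 0 min / OT 0 h 28 min; Fri reg 8 h 0 min / OT 0 h 58 min; Sat reg 8 h 0 min / OT 1 h 14 min; Sun reg 8 h 0 min / OT 2 h 40 min.
Totals: regular 32 h 0 min, overtime 5 h 20 min.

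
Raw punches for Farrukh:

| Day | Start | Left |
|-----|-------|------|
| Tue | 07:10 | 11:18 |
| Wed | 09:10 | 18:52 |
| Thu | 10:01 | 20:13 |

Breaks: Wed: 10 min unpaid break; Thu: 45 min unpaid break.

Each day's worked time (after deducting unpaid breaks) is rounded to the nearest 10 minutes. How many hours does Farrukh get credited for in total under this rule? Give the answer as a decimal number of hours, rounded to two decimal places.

23.17 hours

Tue: 07:10–11:18 = 4 h 8 min → rounds to 4 h 10 min
Wed: 09:10–18:52 = 9 h 42 min − 10 min = 9 h 32 min → rounds to 9 h 30 min
Thu: 10:01–20:13 = 10 h 12 min − 45 min = 9 h 27 min → rounds to 9 h 30 min
Total credited: 23 h 10 min.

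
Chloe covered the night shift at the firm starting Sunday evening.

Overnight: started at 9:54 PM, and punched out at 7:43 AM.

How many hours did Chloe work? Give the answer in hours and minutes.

9 h 49 min

Overnight: 9:54 PM → midnight = 2 h 6 min; midnight → 7:43 AM = 7 h 43 min; span 9 h 49 min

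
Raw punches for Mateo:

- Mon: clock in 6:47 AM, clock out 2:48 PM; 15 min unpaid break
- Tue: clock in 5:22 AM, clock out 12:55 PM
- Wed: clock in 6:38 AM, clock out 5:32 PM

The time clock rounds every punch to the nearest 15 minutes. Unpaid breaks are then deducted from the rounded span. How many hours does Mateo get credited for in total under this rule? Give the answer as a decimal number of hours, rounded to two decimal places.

26.25 hours

Mon: in 6:47 AM→6:45 AM, out 2:48 PM→2:45 PM; 8 h 0 min − 15 min = 7 h 45 min
Tue: in 5:22 AM→5:15 AM, out 12:55 PM→1:00 PM; 7 h 45 min
Wed: in 6:38 AM→6:45 AM, out 5:32 PM→5:30 PM; 10 h 45 min
Total credited: 26 h 15 min.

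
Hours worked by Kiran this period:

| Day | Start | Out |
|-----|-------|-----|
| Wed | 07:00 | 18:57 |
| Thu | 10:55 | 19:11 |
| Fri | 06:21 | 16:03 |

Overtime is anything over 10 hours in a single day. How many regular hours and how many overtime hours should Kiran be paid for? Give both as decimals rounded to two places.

Regular 27.97 hours, overtime 1.95 hours

Wed: 07:00–18:57 = 11 h 57 min
Thu: 10:55–19:11 = 8 h 16 min
Fri: 06:21–16:03 = 9 h 42 min
Wed reg 10 h 0 min / OT 1 h 57 min; Thu reg 8 h 16 min / OT 0 h 0 min; Fri reg 9 h 42 min / OT 0 h 0 min.
Totals: regular 27 h 58 min, overtime 1 h 57 min.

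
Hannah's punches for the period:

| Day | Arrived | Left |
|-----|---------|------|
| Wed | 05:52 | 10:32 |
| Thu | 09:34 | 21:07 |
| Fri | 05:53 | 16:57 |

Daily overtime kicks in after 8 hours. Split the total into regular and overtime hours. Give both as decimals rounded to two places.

Wed: 05:52–10:32 = 4 h 40 min
Thu: 09:34–21:07 = 11 h 33 min
Fri: 05:53–16:57 = 11 h 4 min
Wed reg 4 h 40 min / OT 0 h 0 min; Thu reg 8 h 0 min / OT 3 h 33 min; Fri reg 8 h 0 min / OT 3 h 4 min.
Totals: regular 20 h 40 min, overtime 6 h 37 min.

Regular 20.67 hours, overtime 6.62 hours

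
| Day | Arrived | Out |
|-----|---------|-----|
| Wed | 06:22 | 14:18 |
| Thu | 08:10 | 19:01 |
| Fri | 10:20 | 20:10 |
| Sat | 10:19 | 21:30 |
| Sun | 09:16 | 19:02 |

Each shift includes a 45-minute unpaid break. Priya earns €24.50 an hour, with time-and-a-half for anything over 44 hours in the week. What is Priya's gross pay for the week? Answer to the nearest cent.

Wed: 06:22–14:18 = 7 h 56 min; less 45 min break → 7 h 11 min
Thu: 08:10–19:01 = 10 h 51 min; less 45 min break → 10 h 6 min
Fri: 10:20–20:10 = 9 h 50 min; less 45 min break → 9 h 5 min
Sat: 10:19–21:30 = 11 h 11 min; less 45 min break → 10 h 26 min
Sun: 09:16–19:02 = 9 h 46 min; less 45 min break → 9 h 1 min
Total worked: 45 h 49 min = 2749 min.
Regular 44 h 0 min = 2640 min at €24.50/h; overtime 1 h 49 min = 109 min at €36.75/h.
Pay = (2640 × €24.50 + 109 × €36.75) ÷ 60 = €1144.76.

€1144.76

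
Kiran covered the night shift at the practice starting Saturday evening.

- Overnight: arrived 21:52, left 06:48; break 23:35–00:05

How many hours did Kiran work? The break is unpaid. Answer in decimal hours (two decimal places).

8.43 hours

Overnight: 21:52 → midnight = 2 h 8 min; midnight → 06:48 = 6 h 48 min; span 8 h 56 min; less 30 min break → 8 h 26 min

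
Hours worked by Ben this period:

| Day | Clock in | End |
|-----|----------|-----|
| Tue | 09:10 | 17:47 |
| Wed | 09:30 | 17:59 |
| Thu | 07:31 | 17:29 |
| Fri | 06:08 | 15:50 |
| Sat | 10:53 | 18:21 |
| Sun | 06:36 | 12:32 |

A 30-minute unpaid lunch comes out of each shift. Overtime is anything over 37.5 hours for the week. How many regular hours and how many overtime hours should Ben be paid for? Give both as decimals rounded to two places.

Regular 37.50 hours, overtime 9.67 hours

Tue: 09:10–17:47 = 8 h 37 min; less 30 min break → 8 h 7 min
Wed: 09:30–17:59 = 8 h 29 min; less 30 min break → 7 h 59 min
Thu: 07:31–17:29 = 9 h 58 min; less 30 min break → 9 h 28 min
Fri: 06:08–15:50 = 9 h 42 min; less 30 min break → 9 h 12 min
Sat: 10:53–18:21 = 7 h 28 min; less 30 min break → 6 h 58 min
Sun: 06:36–12:32 = 5 h 56 min; less 30 min break → 5 h 26 min
Total worked: 47 h 10 min = 47.17 h.
Threshold 37.5 h → overtime 9 h 40 min, regular 37 h 30 min.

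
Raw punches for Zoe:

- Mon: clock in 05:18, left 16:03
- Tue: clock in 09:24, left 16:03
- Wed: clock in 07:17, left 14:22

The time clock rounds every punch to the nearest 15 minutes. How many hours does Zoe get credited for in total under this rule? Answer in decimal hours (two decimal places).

Mon: in 05:18→05:15, out 16:03→16:00; 10 h 45 min
Tue: in 09:24→09:30, out 16:03→16:00; 6 h 30 min
Wed: in 07:17→07:15, out 14:22→14:15; 7 h 0 min
Total credited: 24 h 15 min.

24.25 hours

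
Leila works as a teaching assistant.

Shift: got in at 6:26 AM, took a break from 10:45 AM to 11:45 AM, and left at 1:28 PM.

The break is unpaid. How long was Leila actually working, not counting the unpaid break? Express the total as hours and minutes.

Shift: 6:26 AM–1:28 PM = 7 h 2 min; less 60 min break → 6 h 2 min

6 h 2 min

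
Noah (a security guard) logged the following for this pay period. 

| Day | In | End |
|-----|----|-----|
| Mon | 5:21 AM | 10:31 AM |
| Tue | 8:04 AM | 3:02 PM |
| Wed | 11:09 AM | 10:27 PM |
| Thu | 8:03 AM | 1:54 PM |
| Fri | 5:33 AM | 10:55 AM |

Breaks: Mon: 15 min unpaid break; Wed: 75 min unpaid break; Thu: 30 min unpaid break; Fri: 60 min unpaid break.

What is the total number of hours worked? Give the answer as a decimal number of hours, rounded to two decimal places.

31.65 hours

Mon: 5:21 AM–10:31 AM = 5 h 10 min; less 15 min break → 4 h 55 min
Tue: 8:04 AM–3:02 PM = 6 h 58 min
Wed: 11:09 AM–10:27 PM = 11 h 18 min; less 75 min break → 10 h 3 min
Thu: 8:03 AM–1:54 PM = 5 h 51 min; less 30 min break → 5 h 21 min
Fri: 5:33 AM–10:55 AM = 5 h 22 min; less 60 min break → 4 h 22 min
Total: 4 h 55 min + 6 h 58 min + 10 h 3 min + 5 h 21 min + 4 h 22 min = 31 h 39 min.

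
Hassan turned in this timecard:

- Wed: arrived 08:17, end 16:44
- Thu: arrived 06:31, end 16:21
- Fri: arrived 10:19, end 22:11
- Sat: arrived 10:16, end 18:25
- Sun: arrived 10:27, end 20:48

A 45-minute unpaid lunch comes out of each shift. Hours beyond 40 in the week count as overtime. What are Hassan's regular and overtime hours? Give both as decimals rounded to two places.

Wed: 08:17–16:44 = 8 h 27 min; less 45 min break → 7 h 42 min
Thu: 06:31–16:21 = 9 h 50 min; less 45 min break → 9 h 5 min
Fri: 10:19–22:11 = 11 h 52 min; less 45 min break → 11 h 7 min
Sat: 10:16–18:25 = 8 h 9 min; less 45 min break → 7 h 24 min
Sun: 10:27–20:48 = 10 h 21 min; less 45 min break → 9 h 36 min
Total worked: 44 h 54 min = 44.90 h.
Threshold 40 h → overtime 4 h 54 min, regular 40 h 0 min.

Regular 40.00 hours, overtime 4.90 hours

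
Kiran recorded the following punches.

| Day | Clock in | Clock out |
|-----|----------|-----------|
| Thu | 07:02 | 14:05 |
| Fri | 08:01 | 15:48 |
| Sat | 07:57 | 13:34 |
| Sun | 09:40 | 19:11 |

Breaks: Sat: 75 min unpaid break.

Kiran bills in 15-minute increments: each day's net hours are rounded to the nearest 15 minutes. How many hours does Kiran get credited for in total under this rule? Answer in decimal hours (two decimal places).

Thu: 07:02–14:05 = 7 h 3 min → rounds to 7 h 0 min
Fri: 08:01–15:48 = 7 h 47 min → rounds to 7 h 45 min
Sat: 07:57–13:34 = 5 h 37 min − 75 min = 4 h 22 min → rounds to 4 h 15 min
Sun: 09:40–19:11 = 9 h 31 min → rounds to 9 h 30 min
Total credited: 28 h 30 min.

28.50 hours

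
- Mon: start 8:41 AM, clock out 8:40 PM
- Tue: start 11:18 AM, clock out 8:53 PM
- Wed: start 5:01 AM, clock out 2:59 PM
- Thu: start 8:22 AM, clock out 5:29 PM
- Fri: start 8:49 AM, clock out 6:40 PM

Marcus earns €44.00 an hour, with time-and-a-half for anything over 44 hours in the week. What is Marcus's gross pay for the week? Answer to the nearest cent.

€2365.00

Mon: 8:41 AM–8:40 PM = 11 h 59 min
Tue: 11:18 AM–8:53 PM = 9 h 35 min
Wed: 5:01 AM–2:59 PM = 9 h 58 min
Thu: 8:22 AM–5:29 PM = 9 h 7 min
Fri: 8:49 AM–6:40 PM = 9 h 51 min
Total worked: 50 h 30 min = 3030 min.
Regular 44 h 0 min = 2640 min at €44.00/h; overtime 6 h 30 min = 390 min at €66.00/h.
Pay = (2640 × €44.00 + 390 × €66.00) ÷ 60 = €2365.00.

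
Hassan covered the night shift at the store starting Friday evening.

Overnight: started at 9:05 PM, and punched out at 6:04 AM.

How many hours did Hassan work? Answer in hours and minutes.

8 h 59 min

Overnight: 9:05 PM → midnight = 2 h 55 min; midnight → 6:04 AM = 6 h 4 min; span 8 h 59 min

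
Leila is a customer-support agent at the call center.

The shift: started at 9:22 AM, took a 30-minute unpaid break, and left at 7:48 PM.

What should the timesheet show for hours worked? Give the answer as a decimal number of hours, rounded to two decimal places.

9.93 hours

The shift: 9:22 AM–7:48 PM = 10 h 26 min; less 30 min break → 9 h 56 min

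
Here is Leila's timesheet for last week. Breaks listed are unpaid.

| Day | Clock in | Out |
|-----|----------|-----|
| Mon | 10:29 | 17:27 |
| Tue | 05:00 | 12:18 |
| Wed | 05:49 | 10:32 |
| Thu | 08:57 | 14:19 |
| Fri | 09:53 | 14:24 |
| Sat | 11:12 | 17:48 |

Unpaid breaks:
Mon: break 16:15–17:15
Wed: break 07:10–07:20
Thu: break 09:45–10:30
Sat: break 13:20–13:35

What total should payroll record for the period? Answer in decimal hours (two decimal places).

33.30 hours

Mon: 10:29–17:27 = 6 h 58 min; less 60 min break → 5 h 58 min
Tue: 05:00–12:18 = 7 h 18 min
Wed: 05:49–10:32 = 4 h 43 min; less 10 min break → 4 h 33 min
Thu: 08:57–14:19 = 5 h 22 min; less 45 min break → 4 h 37 min
Fri: 09:53–14:24 = 4 h 31 min
Sat: 11:12–17:48 = 6 h 36 min; less 15 min break → 6 h 21 min
Total: 5 h 58 min + 7 h 18 min + 4 h 33 min + 4 h 37 min + 4 h 31 min + 6 h 21 min = 33 h 18 min.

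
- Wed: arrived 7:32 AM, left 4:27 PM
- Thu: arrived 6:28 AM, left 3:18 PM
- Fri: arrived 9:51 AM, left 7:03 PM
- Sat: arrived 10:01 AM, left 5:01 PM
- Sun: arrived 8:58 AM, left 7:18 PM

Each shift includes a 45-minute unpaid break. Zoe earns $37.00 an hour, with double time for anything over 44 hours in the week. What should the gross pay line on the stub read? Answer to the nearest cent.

Wed: 7:32 AM–4:27 PM = 8 h 55 min; less 45 min break → 8 h 10 min
Thu: 6:28 AM–3:18 PM = 8 h 50 min; less 45 min break → 8 h 5 min
Fri: 9:51 AM–7:03 PM = 9 h 12 min; less 45 min break → 8 h 27 min
Sat: 10:01 AM–5:01 PM = 7 h 0 min; less 45 min break → 6 h 15 min
Sun: 8:58 AM–7:18 PM = 10 h 20 min; less 45 min break → 9 h 35 min
Total worked: 40 h 32 min = 2432 min.
Regular 40 h 32 min = 2432 min at $37.00/h; overtime 0 h 0 min = 0 min at $74.00/h.
Pay = (2432 × $37.00 + 0 × $74.00) ÷ 60 = $1499.73.

$1499.73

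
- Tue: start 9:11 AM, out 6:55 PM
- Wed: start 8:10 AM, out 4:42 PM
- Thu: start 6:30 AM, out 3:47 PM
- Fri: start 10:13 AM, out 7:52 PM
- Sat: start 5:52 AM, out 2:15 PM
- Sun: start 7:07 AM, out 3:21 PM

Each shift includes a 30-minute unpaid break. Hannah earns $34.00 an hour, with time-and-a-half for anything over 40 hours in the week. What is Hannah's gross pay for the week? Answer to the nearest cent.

Tue: 9:11 AM–6:55 PM = 9 h 44 min; less 30 min break → 9 h 14 min
Wed: 8:10 AM–4:42 PM = 8 h 32 min; less 30 min break → 8 h 2 min
Thu: 6:30 AM–3:47 PM = 9 h 17 min; less 30 min break → 8 h 47 min
Fri: 10:13 AM–7:52 PM = 9 h 39 min; less 30 min break → 9 h 9 min
Sat: 5:52 AM–2:15 PM = 8 h 23 min; less 30 min break → 7 h 53 min
Sun: 7:07 AM–3:21 PM = 8 h 14 min; less 30 min break → 7 h 44 min
Total worked: 50 h 49 min = 3049 min.
Regular 40 h 0 min = 2400 min at $34.00/h; overtime 10 h 49 min = 649 min at $51.00/h.
Pay = (2400 × $34.00 + 649 × $51.00) ÷ 60 = $1911.65.

$1911.65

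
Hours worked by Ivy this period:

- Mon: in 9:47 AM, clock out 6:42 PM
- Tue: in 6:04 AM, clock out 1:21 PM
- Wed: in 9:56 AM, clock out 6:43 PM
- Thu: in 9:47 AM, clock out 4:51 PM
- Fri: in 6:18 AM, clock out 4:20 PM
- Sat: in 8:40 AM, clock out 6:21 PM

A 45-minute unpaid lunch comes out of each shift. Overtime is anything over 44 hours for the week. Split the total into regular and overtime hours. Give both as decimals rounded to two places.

Mon: 9:47 AM–6:42 PM = 8 h 55 min; less 45 min break → 8 h 10 min
Tue: 6:04 AM–1:21 PM = 7 h 17 min; less 45 min break → 6 h 32 min
Wed: 9:56 AM–6:43 PM = 8 h 47 min; less 45 min break → 8 h 2 min
Thu: 9:47 AM–4:51 PM = 7 h 4 min; less 45 min break → 6 h 19 min
Fri: 6:18 AM–4:20 PM = 10 h 2 min; less 45 min break → 9 h 17 min
Sat: 8:40 AM–6:21 PM = 9 h 41 min; less 45 min break → 8 h 56 min
Total worked: 47 h 16 min = 47.27 h.
Threshold 44 h → overtime 3 h 16 min, regular 44 h 0 min.

Regular 44.00 hours, overtime 3.27 hours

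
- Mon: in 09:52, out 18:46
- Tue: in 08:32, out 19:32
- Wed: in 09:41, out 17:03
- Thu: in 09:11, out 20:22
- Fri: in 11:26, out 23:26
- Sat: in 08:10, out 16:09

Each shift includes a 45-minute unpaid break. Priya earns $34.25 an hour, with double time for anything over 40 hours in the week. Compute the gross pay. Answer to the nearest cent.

$2324.43

Mon: 09:52–18:46 = 8 h 54 min; less 45 min break → 8 h 9 min
Tue: 08:32–19:32 = 11 h 0 min; less 45 min break → 10 h 15 min
Wed: 09:41–17:03 = 7 h 22 min; less 45 min break → 6 h 37 min
Thu: 09:11–20:22 = 11 h 11 min; less 45 min break → 10 h 26 min
Fri: 11:26–23:26 = 12 h 0 min; less 45 min break → 11 h 15 min
Sat: 08:10–16:09 = 7 h 59 min; less 45 min break → 7 h 14 min
Total worked: 53 h 56 min = 3236 min.
Regular 40 h 0 min = 2400 min at $34.25/h; overtime 13 h 56 min = 836 min at $68.50/h.
Pay = (2400 × $34.25 + 836 × $68.50) ÷ 60 = $2324.43.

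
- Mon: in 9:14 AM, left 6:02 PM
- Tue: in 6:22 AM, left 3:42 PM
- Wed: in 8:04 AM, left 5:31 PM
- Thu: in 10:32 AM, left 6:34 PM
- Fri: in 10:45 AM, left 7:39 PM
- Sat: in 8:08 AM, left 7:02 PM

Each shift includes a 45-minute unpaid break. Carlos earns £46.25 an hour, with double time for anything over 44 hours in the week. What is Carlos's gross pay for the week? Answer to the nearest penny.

£2674.79

Mon: 9:14 AM–6:02 PM = 8 h 48 min; less 45 min break → 8 h 3 min
Tue: 6:22 AM–3:42 PM = 9 h 20 min; less 45 min break → 8 h 35 min
Wed: 8:04 AM–5:31 PM = 9 h 27 min; less 45 min break → 8 h 42 min
Thu: 10:32 AM–6:34 PM = 8 h 2 min; less 45 min break → 7 h 17 min
Fri: 10:45 AM–7:39 PM = 8 h 54 min; less 45 min break → 8 h 9 min
Sat: 8:08 AM–7:02 PM = 10 h 54 min; less 45 min break → 10 h 9 min
Total worked: 50 h 55 min = 3055 min.
Regular 44 h 0 min = 2640 min at £46.25/h; overtime 6 h 55 min = 415 min at £92.50/h.
Pay = (2640 × £46.25 + 415 × £92.50) ÷ 60 = £2674.79.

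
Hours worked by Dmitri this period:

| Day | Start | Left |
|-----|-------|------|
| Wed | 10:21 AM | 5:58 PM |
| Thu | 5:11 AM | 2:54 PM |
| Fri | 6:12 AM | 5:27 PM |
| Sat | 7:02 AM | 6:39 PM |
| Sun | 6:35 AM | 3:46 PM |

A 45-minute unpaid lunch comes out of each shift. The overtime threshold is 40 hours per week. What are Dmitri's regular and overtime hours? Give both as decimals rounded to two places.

Wed: 10:21 AM–5:58 PM = 7 h 37 min; less 45 min break → 6 h 52 min
Thu: 5:11 AM–2:54 PM = 9 h 43 min; less 45 min break → 8 h 58 min
Fri: 6:12 AM–5:27 PM = 11 h 15 min; less 45 min break → 10 h 30 min
Sat: 7:02 AM–6:39 PM = 11 h 37 min; less 45 min break → 10 h 52 min
Sun: 6:35 AM–3:46 PM = 9 h 11 min; less 45 min break → 8 h 26 min
Total worked: 45 h 38 min = 45.63 h.
Threshold 40 h → overtime 5 h 38 min, regular 40 h 0 min.

Regular 40.00 hours, overtime 5.63 hours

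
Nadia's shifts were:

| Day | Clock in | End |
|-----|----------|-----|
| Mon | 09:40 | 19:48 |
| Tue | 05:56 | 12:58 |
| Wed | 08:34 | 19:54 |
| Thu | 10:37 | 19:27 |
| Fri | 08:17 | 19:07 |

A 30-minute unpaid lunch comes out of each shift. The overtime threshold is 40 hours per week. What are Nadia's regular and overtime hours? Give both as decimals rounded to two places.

Regular 40.00 hours, overtime 5.67 hours

Mon: 09:40–19:48 = 10 h 8 min; less 30 min break → 9 h 38 min
Tue: 05:56–12:58 = 7 h 2 min; less 30 min break → 6 h 32 min
Wed: 08:34–19:54 = 11 h 20 min; less 30 min break → 10 h 50 min
Thu: 10:37–19:27 = 8 h 50 min; less 30 min break → 8 h 20 min
Fri: 08:17–19:07 = 10 h 50 min; less 30 min break → 10 h 20 min
Total worked: 45 h 40 min = 45.67 h.
Threshold 40 h → overtime 5 h 40 min, regular 40 h 0 min.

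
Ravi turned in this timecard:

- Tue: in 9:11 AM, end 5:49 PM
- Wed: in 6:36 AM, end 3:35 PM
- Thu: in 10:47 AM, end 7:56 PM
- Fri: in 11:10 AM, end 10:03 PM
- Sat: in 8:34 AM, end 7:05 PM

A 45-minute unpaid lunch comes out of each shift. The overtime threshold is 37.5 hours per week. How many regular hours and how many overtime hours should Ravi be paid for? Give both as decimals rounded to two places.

Tue: 9:11 AM–5:49 PM = 8 h 38 min; less 45 min break → 7 h 53 min
Wed: 6:36 AM–3:35 PM = 8 h 59 min; less 45 min break → 8 h 14 min
Thu: 10:47 AM–7:56 PM = 9 h 9 min; less 45 min break → 8 h 24 min
Fri: 11:10 AM–10:03 PM = 10 h 53 min; less 45 min break → 10 h 8 min
Sat: 8:34 AM–7:05 PM = 10 h 31 min; less 45 min break → 9 h 46 min
Total worked: 44 h 25 min = 44.42 h.
Threshold 37.5 h → overtime 6 h 55 min, regular 37 h 30 min.

Regular 37.50 hours, overtime 6.92 hours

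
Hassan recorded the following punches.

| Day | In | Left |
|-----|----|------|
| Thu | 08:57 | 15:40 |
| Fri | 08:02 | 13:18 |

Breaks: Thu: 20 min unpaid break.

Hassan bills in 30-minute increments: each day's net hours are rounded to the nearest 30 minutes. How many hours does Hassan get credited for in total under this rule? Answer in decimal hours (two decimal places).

Thu: 08:57–15:40 = 6 h 43 min − 20 min = 6 h 23 min → rounds to 6 h 30 min
Fri: 08:02–13:18 = 5 h 16 min → rounds to 5 h 30 min
Total credited: 12 h 0 min.

12.00 hours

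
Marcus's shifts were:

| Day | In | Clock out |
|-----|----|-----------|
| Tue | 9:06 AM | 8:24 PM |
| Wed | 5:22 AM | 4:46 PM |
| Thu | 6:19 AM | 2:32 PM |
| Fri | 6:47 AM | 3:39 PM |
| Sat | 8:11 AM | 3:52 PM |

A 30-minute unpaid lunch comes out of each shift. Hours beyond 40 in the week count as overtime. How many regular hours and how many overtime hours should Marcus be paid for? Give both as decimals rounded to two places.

Tue: 9:06 AM–8:24 PM = 11 h 18 min; less 30 min break → 10 h 48 min
Wed: 5:22 AM–4:46 PM = 11 h 24 min; less 30 min break → 10 h 54 min
Thu: 6:19 AM–2:32 PM = 8 h 13 min; less 30 min break → 7 h 43 min
Fri: 6:47 AM–3:39 PM = 8 h 52 min; less 30 min break → 8 h 22 min
Sat: 8:11 AM–3:52 PM = 7 h 41 min; less 30 min break → 7 h 11 min
Total worked: 44 h 58 min = 44.97 h.
Threshold 40 h → overtime 4 h 58 min, regular 40 h 0 min.

Regular 40.00 hours, overtime 4.97 hours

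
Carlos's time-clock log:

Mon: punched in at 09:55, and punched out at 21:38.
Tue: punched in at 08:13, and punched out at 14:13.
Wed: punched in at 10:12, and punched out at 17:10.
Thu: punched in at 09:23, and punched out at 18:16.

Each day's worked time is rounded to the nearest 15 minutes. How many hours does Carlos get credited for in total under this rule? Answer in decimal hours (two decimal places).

Mon: 09:55–21:38 = 11 h 43 min → rounds to 11 h 45 min
Tue: 08:13–14:13 = 6 h 0 min → rounds to 6 h 0 min
Wed: 10:12–17:10 = 6 h 58 min → rounds to 7 h 0 min
Thu: 09:23–18:16 = 8 h 53 min → rounds to 9 h 0 min
Total credited: 33 h 45 min.

33.75 hours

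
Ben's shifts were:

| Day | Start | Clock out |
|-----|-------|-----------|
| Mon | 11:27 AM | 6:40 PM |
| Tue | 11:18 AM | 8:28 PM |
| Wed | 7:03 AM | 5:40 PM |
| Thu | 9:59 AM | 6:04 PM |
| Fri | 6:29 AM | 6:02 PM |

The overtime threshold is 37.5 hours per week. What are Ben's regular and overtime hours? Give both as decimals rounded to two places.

Regular 37.50 hours, overtime 9.13 hours

Mon: 11:27 AM–6:40 PM = 7 h 13 min
Tue: 11:18 AM–8:28 PM = 9 h 10 min
Wed: 7:03 AM–5:40 PM = 10 h 37 min
Thu: 9:59 AM–6:04 PM = 8 h 5 min
Fri: 6:29 AM–6:02 PM = 11 h 33 min
Total worked: 46 h 38 min = 46.63 h.
Threshold 37.5 h → overtime 9 h 8 min, regular 37 h 30 min.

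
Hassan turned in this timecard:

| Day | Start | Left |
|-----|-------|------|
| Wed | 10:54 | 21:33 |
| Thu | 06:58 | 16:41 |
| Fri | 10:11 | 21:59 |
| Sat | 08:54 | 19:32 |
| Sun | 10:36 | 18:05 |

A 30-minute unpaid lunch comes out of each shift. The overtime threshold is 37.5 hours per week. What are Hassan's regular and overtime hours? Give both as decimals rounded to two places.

Wed: 10:54–21:33 = 10 h 39 min; less 30 min break → 10 h 9 min
Thu: 06:58–16:41 = 9 h 43 min; less 30 min break → 9 h 13 min
Fri: 10:11–21:59 = 11 h 48 min; less 30 min break → 11 h 18 min
Sat: 08:54–19:32 = 10 h 38 min; less 30 min break → 10 h 8 min
Sun: 10:36–18:05 = 7 h 29 min; less 30 min break → 6 h 59 min
Total worked: 47 h 47 min = 47.78 h.
Threshold 37.5 h → overtime 10 h 17 min, regular 37 h 30 min.

Regular 37.50 hours, overtime 10.28 hours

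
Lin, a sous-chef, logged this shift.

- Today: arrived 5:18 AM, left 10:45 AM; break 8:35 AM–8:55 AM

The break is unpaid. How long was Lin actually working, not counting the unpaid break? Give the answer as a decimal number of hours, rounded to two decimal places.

5.12 hours

Today: 5:18 AM–10:45 AM = 5 h 27 min; less 20 min break → 5 h 7 min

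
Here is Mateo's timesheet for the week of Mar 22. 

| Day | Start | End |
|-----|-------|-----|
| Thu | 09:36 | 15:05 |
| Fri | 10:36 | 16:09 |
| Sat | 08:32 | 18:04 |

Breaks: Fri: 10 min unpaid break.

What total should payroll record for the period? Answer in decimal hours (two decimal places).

Thu: 09:36–15:05 = 5 h 29 min
Fri: 10:36–16:09 = 5 h 33 min; less 10 min break → 5 h 23 min
Sat: 08:32–18:04 = 9 h 32 min
Total: 5 h 29 min + 5 h 23 min + 9 h 32 min = 20 h 24 min.

20.40 hours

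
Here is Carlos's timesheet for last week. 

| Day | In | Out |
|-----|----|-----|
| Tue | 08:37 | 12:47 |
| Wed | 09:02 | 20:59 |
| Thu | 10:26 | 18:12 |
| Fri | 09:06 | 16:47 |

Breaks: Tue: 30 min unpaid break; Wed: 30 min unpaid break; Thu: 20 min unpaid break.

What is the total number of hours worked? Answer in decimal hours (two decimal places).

30.23 hours

Tue: 08:37–12:47 = 4 h 10 min; less 30 min break → 3 h 40 min
Wed: 09:02–20:59 = 11 h 57 min; less 30 min break → 11 h 27 min
Thu: 10:26–18:12 = 7 h 46 min; less 20 min break → 7 h 26 min
Fri: 09:06–16:47 = 7 h 41 min
Total: 3 h 40 min + 11 h 27 min + 7 h 26 min + 7 h 41 min = 30 h 14 min.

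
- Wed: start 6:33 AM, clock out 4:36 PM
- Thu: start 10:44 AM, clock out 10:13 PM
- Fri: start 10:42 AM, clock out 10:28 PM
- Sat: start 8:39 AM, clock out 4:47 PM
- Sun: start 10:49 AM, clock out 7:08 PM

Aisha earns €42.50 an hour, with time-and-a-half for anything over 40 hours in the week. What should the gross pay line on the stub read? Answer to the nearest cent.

€2321.56

Wed: 6:33 AM–4:36 PM = 10 h 3 min
Thu: 10:44 AM–10:13 PM = 11 h 29 min
Fri: 10:42 AM–10:28 PM = 11 h 46 min
Sat: 8:39 AM–4:47 PM = 8 h 8 min
Sun: 10:49 AM–7:08 PM = 8 h 19 min
Total worked: 49 h 45 min = 2985 min.
Regular 40 h 0 min = 2400 min at €42.50/h; overtime 9 h 45 min = 585 min at €63.75/h.
Pay = (2400 × €42.50 + 585 × €63.75) ÷ 60 = €2321.56.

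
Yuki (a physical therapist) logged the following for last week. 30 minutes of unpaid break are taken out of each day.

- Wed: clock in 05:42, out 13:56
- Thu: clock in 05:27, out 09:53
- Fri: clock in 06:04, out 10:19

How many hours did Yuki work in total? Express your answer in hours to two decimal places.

Wed: 05:42–13:56 = 8 h 14 min; less 30 min break → 7 h 44 min
Thu: 05:27–09:53 = 4 h 26 min; less 30 min break → 3 h 56 min
Fri: 06:04–10:19 = 4 h 15 min; less 30 min break → 3 h 45 min
Total: 7 h 44 min + 3 h 56 min + 3 h 45 min = 15 h 25 min.

15.42 hours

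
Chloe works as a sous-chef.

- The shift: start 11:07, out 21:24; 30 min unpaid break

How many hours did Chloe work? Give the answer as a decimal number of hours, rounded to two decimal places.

9.78 hours

The shift: 11:07–21:24 = 10 h 17 min; less 30 min break → 9 h 47 min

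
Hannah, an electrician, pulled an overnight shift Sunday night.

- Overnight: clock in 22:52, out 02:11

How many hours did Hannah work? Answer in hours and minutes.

3 h 19 min

Overnight: 22:52 → midnight = 1 h 8 min; midnight → 02:11 = 2 h 11 min; span 3 h 19 min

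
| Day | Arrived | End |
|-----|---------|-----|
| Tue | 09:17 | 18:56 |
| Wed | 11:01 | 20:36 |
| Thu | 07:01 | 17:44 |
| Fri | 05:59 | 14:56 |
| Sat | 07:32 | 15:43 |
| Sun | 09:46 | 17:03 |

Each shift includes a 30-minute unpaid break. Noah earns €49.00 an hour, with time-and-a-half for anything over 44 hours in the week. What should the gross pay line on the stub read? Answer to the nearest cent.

€2697.45

Tue: 09:17–18:56 = 9 h 39 min; less 30 min break → 9 h 9 min
Wed: 11:01–20:36 = 9 h 35 min; less 30 min break → 9 h 5 min
Thu: 07:01–17:44 = 10 h 43 min; less 30 min break → 10 h 13 min
Fri: 05:59–14:56 = 8 h 57 min; less 30 min break → 8 h 27 min
Sat: 07:32–15:43 = 8 h 11 min; less 30 min break → 7 h 41 min
Sun: 09:46–17:03 = 7 h 17 min; less 30 min break → 6 h 47 min
Total worked: 51 h 22 min = 3082 min.
Regular 44 h 0 min = 2640 min at €49.00/h; overtime 7 h 22 min = 442 min at €73.50/h.
Pay = (2640 × €49.00 + 442 × €73.50) ÷ 60 = €2697.45.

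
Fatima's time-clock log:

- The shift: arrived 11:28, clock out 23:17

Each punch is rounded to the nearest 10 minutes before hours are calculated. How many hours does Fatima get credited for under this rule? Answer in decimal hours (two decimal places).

11.83 hours

The shift: in 11:28→11:30, out 23:17→23:20; 11 h 50 min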